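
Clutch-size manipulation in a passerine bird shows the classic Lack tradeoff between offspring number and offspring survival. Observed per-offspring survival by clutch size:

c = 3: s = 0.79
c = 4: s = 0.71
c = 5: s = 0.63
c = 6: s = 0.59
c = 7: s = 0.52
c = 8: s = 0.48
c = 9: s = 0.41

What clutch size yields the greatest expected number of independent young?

Expected independent young = c × s(c):
  c=3: 3 × 0.79 = 2.370
  c=4: 4 × 0.71 = 2.840
  c=5: 5 × 0.63 = 3.150
  c=6: 6 × 0.59 = 3.540
  c=7: 7 × 0.52 = 3.640
  c=8: 8 × 0.48 = 3.840
  c=9: 9 × 0.41 = 3.690
Maximum at c = 8 (3.840 independent young).

8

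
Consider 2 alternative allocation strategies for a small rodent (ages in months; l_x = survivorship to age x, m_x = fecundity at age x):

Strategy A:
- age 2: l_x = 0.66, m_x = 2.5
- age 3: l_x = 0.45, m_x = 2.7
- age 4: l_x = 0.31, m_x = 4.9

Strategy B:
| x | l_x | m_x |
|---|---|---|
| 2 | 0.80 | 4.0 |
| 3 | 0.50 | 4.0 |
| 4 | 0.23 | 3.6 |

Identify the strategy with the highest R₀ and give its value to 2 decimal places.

6.03

Strategy A: R₀ = 0.66×2.5 + 0.45×2.7 + 0.31×4.9 = 4.3840
Strategy B: R₀ = 0.80×4.0 + 0.50×4.0 + 0.23×3.6 = 6.0280
Highest R₀: strategy B with 6.0280.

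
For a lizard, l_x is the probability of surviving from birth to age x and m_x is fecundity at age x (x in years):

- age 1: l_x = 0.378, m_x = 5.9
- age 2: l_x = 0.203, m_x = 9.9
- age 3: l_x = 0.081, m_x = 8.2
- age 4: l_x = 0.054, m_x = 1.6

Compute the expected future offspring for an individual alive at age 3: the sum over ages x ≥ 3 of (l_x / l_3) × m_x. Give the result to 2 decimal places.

9.27

l_3 = 0.081. Conditional survival from age 3 to x is l_x / l_3.
  x=3: (0.081/0.081) × 8.2 = 8.2000
  x=4: (0.054/0.081) × 1.6 = 1.0667
Sum = 8.2000 + 1.0667 = 9.2667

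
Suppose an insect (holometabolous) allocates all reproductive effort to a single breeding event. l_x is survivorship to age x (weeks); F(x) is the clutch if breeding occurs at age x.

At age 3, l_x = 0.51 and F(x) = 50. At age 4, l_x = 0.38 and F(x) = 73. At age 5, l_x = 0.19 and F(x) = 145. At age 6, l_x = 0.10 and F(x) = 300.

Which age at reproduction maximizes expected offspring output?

Expected offspring if breeding at age x = l_x × F(x):
  age 3: 0.51 × 50 = 25.500
  age 4: 0.38 × 73 = 27.740
  age 5: 0.19 × 145 = 27.550
  age 6: 0.10 × 300 = 30.000
Maximum at age 6 (30.000).

6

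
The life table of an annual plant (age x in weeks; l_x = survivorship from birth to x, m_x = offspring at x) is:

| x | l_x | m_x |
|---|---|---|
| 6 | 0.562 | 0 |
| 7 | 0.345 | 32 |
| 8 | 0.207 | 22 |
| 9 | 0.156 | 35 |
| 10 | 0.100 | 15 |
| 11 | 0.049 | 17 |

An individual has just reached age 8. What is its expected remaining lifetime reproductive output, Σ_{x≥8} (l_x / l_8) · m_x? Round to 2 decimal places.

59.65

l_8 = 0.207. Conditional survival from age 8 to x is l_x / l_8.
  x=8: (0.207/0.207) × 22 = 22.0000
  x=9: (0.156/0.207) × 35 = 26.3768
  x=10: (0.100/0.207) × 15 = 7.2464
  x=11: (0.049/0.207) × 17 = 4.0242
Sum = 22.0000 + 26.3768 + 7.2464 + 4.0242 = 59.6473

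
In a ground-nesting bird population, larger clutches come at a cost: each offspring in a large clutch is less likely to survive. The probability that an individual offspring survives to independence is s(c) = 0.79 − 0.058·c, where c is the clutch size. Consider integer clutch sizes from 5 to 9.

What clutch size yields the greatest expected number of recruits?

7

Expected recruits = c × s(c):
  c=5: 5 × 0.500 = 2.500
  c=6: 6 × 0.442 = 2.652
  c=7: 7 × 0.384 = 2.688
  c=8: 8 × 0.326 = 2.608
  c=9: 9 × 0.268 = 2.412
Maximum at c = 7 (2.688 recruits).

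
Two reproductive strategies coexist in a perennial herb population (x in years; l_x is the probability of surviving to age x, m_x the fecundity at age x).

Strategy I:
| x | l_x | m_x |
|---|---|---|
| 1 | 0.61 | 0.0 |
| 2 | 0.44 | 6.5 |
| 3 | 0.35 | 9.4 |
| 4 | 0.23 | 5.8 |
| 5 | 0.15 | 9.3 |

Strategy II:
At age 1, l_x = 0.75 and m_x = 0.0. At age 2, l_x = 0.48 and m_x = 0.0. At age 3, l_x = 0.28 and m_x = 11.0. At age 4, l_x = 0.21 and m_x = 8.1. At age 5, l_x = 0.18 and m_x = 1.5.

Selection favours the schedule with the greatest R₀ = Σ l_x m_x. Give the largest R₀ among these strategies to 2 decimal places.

Strategy I: R₀ = 0.61×0.0 + 0.44×6.5 + 0.35×9.4 + 0.23×5.8 + 0.15×9.3 = 8.8790
Strategy II: R₀ = 0.75×0.0 + 0.48×0.0 + 0.28×11.0 + 0.21×8.1 + 0.18×1.5 = 5.0510
Highest R₀: strategy I with 8.8790.

8.88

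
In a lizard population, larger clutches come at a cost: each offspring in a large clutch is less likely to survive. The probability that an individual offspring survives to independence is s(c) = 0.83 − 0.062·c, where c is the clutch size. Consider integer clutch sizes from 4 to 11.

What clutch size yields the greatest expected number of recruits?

Expected recruits = c × s(c):
  c=4: 4 × 0.582 = 2.328
  c=5: 5 × 0.520 = 2.600
  c=6: 6 × 0.458 = 2.748
  c=7: 7 × 0.396 = 2.772
  c=8: 8 × 0.334 = 2.672
  c=9: 9 × 0.272 = 2.448
  c=10: 10 × 0.210 = 2.100
  c=11: 11 × 0.148 = 1.628
Maximum at c = 7 (2.772 recruits).

7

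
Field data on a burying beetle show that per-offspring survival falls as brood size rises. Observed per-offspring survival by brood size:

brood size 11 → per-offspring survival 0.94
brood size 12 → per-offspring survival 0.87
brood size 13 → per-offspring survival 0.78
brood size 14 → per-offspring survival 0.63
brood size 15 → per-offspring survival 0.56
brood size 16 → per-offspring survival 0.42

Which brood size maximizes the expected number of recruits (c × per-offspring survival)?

Expected recruits = c × s(c):
  c=11: 11 × 0.94 = 10.340
  c=12: 12 × 0.87 = 10.440
  c=13: 13 × 0.78 = 10.140
  c=14: 14 × 0.63 = 8.820
  c=15: 15 × 0.56 = 8.400
  c=16: 16 × 0.42 = 6.720
Maximum at c = 12 (10.440 recruits).

12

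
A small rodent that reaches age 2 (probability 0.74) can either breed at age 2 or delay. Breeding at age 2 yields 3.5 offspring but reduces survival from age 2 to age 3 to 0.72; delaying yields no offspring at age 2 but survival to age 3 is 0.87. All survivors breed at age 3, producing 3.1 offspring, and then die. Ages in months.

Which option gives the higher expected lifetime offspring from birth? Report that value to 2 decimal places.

breed at age 2: R₀ = 0.74 × (3.5 + 0.72 × 3.1) = 0.74 × 5.7320 = 4.2417
delay to age 3: R₀ = 0.74 × (0.87 × 3.1) = 0.74 × 2.6970 = 1.9958
Higher: breed at age 2 (4.2417).

4.24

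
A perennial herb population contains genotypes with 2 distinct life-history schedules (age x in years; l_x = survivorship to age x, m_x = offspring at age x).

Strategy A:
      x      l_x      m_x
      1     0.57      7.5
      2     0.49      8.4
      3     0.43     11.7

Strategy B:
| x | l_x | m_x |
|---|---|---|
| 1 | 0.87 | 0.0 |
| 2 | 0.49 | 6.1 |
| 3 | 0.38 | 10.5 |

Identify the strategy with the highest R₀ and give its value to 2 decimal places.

Strategy A: R₀ = 0.57×7.5 + 0.49×8.4 + 0.43×11.7 = 13.4220
Strategy B: R₀ = 0.87×0.0 + 0.49×6.1 + 0.38×10.5 = 6.9790
Highest R₀: strategy A with 13.4220.

13.42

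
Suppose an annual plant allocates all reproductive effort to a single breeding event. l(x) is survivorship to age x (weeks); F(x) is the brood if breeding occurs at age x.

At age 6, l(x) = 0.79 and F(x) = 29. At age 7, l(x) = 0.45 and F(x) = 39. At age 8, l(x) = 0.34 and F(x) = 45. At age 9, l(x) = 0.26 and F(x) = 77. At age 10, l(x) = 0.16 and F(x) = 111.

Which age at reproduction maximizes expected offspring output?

Expected offspring if breeding at age x = l(x) × F(x):
  age 6: 0.79 × 29 = 22.910
  age 7: 0.45 × 39 = 17.550
  age 8: 0.34 × 45 = 15.300
  age 9: 0.26 × 77 = 20.020
  age 10: 0.16 × 111 = 17.760
Maximum at age 6 (22.910).

6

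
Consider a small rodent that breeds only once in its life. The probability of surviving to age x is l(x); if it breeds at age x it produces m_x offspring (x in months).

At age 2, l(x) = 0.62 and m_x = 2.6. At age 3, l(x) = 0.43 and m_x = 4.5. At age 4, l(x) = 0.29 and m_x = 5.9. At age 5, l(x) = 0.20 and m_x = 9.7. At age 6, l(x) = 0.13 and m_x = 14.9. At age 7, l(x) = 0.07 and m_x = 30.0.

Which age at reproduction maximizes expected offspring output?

7

Expected offspring if breeding at age x = l(x) × m_x:
  age 2: 0.62 × 2.6 = 1.612
  age 3: 0.43 × 4.5 = 1.935
  age 4: 0.29 × 5.9 = 1.711
  age 5: 0.20 × 9.7 = 1.940
  age 6: 0.13 × 14.9 = 1.937
  age 7: 0.07 × 30.0 = 2.100
Maximum at age 7 (2.100).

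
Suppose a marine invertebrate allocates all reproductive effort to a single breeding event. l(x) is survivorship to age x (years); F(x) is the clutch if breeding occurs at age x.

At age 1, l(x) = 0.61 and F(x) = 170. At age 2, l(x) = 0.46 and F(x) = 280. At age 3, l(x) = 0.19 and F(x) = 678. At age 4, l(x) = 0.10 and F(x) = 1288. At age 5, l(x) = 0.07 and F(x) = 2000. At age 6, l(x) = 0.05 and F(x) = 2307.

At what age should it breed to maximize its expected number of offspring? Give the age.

5

Expected offspring if breeding at age x = l(x) × F(x):
  age 1: 0.61 × 170 = 103.700
  age 2: 0.46 × 280 = 128.800
  age 3: 0.19 × 678 = 128.820
  age 4: 0.10 × 1288 = 128.800
  age 5: 0.07 × 2000 = 140.000
  age 6: 0.05 × 2307 = 115.350
Maximum at age 5 (140.000).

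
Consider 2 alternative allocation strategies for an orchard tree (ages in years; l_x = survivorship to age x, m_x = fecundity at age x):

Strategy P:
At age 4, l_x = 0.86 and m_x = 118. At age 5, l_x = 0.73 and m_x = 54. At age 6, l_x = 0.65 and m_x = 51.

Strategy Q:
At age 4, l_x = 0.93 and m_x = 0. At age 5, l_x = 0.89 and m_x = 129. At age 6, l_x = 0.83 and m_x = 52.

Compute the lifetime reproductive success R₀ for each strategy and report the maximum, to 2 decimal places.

Strategy P: R₀ = 0.86×118 + 0.73×54 + 0.65×51 = 174.0500
Strategy Q: R₀ = 0.93×0 + 0.89×129 + 0.83×52 = 157.9700
Highest R₀: strategy P with 174.0500.

174.05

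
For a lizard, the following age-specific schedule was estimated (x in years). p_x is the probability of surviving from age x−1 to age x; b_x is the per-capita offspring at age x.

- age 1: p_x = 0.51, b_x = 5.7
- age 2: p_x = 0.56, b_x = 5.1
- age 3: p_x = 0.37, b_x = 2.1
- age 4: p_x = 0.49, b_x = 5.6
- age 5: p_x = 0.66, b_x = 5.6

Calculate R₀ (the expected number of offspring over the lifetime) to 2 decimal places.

5.07

Survivorship from birth: l_x = p_1·p_2·…·p_x.
  l_1 = 0.51000
  l_2 = 0.28560
  l_3 = 0.10567
  l_4 = 0.05178
  l_5 = 0.03417
R₀ = Σ l_x b_x:
  age 1: 0.51000 × 5.7 = 2.9070
  age 2: 0.28560 × 5.1 = 1.4566
  age 3: 0.10567 × 2.1 = 0.2219
  age 4: 0.05178 × 5.6 = 0.2900
  age 5: 0.03417 × 5.6 = 0.1914
R₀ = 2.9070 + 1.4566 + 0.2219 + 0.2900 + 0.1914 = 5.0668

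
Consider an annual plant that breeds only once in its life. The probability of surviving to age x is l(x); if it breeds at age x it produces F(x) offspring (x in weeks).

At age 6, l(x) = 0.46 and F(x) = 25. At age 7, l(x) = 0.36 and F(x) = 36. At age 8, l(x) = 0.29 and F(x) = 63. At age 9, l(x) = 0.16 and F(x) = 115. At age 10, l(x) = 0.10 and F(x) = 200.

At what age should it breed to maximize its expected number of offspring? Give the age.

10

Expected offspring if breeding at age x = l(x) × F(x):
  age 6: 0.46 × 25 = 11.500
  age 7: 0.36 × 36 = 12.960
  age 8: 0.29 × 63 = 18.270
  age 9: 0.16 × 115 = 18.400
  age 10: 0.10 × 200 = 20.000
Maximum at age 10 (20.000).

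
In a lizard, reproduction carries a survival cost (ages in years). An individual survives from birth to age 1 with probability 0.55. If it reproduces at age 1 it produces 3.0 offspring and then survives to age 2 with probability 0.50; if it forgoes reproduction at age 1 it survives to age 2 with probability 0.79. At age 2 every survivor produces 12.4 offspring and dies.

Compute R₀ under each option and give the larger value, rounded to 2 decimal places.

breed at age 1: R₀ = 0.55 × (3.0 + 0.50 × 12.4) = 0.55 × 9.2000 = 5.0600
delay to age 2: R₀ = 0.55 × (0.79 × 12.4) = 0.55 × 9.7960 = 5.3878
Higher: delay to age 2 (5.3878).

5.39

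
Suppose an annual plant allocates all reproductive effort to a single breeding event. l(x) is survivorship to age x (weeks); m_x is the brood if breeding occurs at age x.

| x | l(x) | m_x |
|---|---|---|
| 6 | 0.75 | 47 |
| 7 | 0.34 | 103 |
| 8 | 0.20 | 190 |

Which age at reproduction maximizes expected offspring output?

Expected offspring if breeding at age x = l(x) × m_x:
  age 6: 0.75 × 47 = 35.250
  age 7: 0.34 × 103 = 35.020
  age 8: 0.20 × 190 = 38.000
Maximum at age 8 (38.000).

8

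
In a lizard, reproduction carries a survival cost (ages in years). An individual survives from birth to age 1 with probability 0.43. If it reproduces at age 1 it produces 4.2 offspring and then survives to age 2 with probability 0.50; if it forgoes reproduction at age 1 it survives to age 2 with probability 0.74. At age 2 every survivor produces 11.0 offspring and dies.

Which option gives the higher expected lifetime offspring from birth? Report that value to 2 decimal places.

breed at age 1: R₀ = 0.43 × (4.2 + 0.50 × 11.0) = 0.43 × 9.7000 = 4.1710
delay to age 2: R₀ = 0.43 × (0.74 × 11.0) = 0.43 × 8.1400 = 3.5002
Higher: breed at age 1 (4.1710).

4.17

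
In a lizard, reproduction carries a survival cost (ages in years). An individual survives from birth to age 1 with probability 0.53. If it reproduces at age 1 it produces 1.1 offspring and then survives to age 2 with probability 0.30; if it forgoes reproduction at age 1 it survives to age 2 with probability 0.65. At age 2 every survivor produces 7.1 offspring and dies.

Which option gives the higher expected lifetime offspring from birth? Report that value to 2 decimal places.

2.45

breed at age 1: R₀ = 0.53 × (1.1 + 0.30 × 7.1) = 0.53 × 3.2300 = 1.7119
delay to age 2: R₀ = 0.53 × (0.65 × 7.1) = 0.53 × 4.6150 = 2.4460
Higher: delay to age 2 (2.4460).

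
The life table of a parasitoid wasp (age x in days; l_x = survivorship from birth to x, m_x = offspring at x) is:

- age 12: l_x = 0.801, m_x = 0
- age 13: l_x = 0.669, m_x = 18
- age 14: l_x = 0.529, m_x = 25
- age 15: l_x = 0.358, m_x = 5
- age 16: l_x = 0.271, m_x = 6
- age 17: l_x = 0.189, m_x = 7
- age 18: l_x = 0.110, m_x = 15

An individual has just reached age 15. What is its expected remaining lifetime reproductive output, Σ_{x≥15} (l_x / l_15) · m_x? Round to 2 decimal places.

17.85

l_15 = 0.358. Conditional survival from age 15 to x is l_x / l_15.
  x=15: (0.358/0.358) × 5 = 5.0000
  x=16: (0.271/0.358) × 6 = 4.5419
  x=17: (0.189/0.358) × 7 = 3.6955
  x=18: (0.110/0.358) × 15 = 4.6089
Sum = 5.0000 + 4.5419 + 3.6955 + 4.6089 = 17.8464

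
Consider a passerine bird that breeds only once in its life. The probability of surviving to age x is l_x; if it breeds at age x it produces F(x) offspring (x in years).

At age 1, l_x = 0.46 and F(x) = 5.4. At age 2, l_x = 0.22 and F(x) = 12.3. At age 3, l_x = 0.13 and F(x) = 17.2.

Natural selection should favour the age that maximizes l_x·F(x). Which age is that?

Expected offspring if breeding at age x = l_x × F(x):
  age 1: 0.46 × 5.4 = 2.484
  age 2: 0.22 × 12.3 = 2.706
  age 3: 0.13 × 17.2 = 2.236
Maximum at age 2 (2.706).

2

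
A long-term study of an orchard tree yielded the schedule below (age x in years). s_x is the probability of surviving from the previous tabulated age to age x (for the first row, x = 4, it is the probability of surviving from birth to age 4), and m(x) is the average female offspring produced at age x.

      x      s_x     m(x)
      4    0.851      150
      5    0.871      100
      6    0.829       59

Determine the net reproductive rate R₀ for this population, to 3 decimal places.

Survivorship from birth: l_x = s_4·s_5·…·s_x.
  l_4 = 0.85100
  l_5 = 0.74122
  l_6 = 0.61447
R₀ = Σ l_x m(x):
  age 4: 0.85100 × 150 = 127.6500
  age 5: 0.74122 × 100 = 74.1220
  age 6: 0.61447 × 59 = 36.2537
R₀ = 127.6500 + 74.1220 + 36.2537 = 238.0257

238.026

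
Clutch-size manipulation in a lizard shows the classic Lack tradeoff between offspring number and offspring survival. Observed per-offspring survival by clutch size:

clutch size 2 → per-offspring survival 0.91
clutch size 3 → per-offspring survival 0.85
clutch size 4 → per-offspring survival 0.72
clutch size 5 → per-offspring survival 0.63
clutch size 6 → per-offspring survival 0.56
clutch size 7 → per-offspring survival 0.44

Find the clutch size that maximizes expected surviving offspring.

Expected surviving offspring = c × s(c):
  c=2: 2 × 0.91 = 1.820
  c=3: 3 × 0.85 = 2.550
  c=4: 4 × 0.72 = 2.880
  c=5: 5 × 0.63 = 3.150
  c=6: 6 × 0.56 = 3.360
  c=7: 7 × 0.44 = 3.080
Maximum at c = 6 (3.360 surviving offspring).

6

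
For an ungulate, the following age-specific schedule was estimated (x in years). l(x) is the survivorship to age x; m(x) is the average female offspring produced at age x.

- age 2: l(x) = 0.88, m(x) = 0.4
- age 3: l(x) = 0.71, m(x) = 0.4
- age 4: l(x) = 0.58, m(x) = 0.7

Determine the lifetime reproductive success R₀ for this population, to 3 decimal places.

R₀ = Σ l(x) m(x):
  age 2: 0.88 × 0.4 = 0.3520
  age 3: 0.71 × 0.4 = 0.2840
  age 4: 0.58 × 0.7 = 0.4060
R₀ = 0.3520 + 0.2840 + 0.4060 = 1.0420

1.042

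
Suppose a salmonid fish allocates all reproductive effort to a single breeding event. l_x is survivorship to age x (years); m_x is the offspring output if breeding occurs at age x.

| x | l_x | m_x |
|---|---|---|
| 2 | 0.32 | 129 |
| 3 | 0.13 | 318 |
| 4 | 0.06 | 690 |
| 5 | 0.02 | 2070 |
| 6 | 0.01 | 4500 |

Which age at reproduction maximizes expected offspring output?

Expected offspring if breeding at age x = l_x × m_x:
  age 2: 0.32 × 129 = 41.280
  age 3: 0.13 × 318 = 41.340
  age 4: 0.06 × 690 = 41.400
  age 5: 0.02 × 2070 = 41.400
  age 6: 0.01 × 4500 = 45.000
Maximum at age 6 (45.000).

6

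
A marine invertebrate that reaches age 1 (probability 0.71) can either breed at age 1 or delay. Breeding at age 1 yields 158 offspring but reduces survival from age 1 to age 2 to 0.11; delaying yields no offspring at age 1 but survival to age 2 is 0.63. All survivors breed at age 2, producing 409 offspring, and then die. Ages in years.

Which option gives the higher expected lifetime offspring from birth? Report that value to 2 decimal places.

breed at age 1: R₀ = 0.71 × (158 + 0.11 × 409) = 0.71 × 202.9900 = 144.1229
delay to age 2: R₀ = 0.71 × (0.63 × 409) = 0.71 × 257.6700 = 182.9457
Higher: delay to age 2 (182.9457).

182.95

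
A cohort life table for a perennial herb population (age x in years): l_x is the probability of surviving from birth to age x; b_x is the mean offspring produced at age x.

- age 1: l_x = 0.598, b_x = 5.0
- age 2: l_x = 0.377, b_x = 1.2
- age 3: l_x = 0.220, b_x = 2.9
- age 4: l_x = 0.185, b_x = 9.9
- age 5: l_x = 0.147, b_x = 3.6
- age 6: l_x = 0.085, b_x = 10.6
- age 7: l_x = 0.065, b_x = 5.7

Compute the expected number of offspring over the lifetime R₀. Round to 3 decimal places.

R₀ = Σ l_x b_x:
  age 1: 0.598 × 5.0 = 2.9900
  age 2: 0.377 × 1.2 = 0.4524
  age 3: 0.220 × 2.9 = 0.6380
  age 4: 0.185 × 9.9 = 1.8315
  age 5: 0.147 × 3.6 = 0.5292
  age 6: 0.085 × 10.6 = 0.9010
  age 7: 0.065 × 5.7 = 0.3705
R₀ = 2.9900 + 0.4524 + 0.6380 + 1.8315 + 0.5292 + 0.9010 + 0.3705 = 7.7126

7.713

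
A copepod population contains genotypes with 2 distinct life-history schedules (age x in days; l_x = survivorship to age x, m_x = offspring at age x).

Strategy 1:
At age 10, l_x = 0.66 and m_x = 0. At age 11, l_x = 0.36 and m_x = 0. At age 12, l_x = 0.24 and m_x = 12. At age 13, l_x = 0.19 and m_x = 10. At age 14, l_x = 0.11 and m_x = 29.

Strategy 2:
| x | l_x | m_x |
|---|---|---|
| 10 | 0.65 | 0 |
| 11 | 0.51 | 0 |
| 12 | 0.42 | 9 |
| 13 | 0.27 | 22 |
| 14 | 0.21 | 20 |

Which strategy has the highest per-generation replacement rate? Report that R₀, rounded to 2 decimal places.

13.92

Strategy 1: R₀ = 0.66×0 + 0.36×0 + 0.24×12 + 0.19×10 + 0.11×29 = 7.9700
Strategy 2: R₀ = 0.65×0 + 0.51×0 + 0.42×9 + 0.27×22 + 0.21×20 = 13.9200
Highest R₀: strategy 2 with 13.9200.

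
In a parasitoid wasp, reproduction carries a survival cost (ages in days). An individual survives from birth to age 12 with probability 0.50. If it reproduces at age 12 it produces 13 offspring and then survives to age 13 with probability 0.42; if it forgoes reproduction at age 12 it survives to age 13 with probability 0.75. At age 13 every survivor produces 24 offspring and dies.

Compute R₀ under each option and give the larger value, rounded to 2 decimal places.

breed at age 12: R₀ = 0.50 × (13 + 0.42 × 24) = 0.50 × 23.0800 = 11.5400
delay to age 13: R₀ = 0.50 × (0.75 × 24) = 0.50 × 18.0000 = 9.0000
Higher: breed at age 12 (11.5400).

11.54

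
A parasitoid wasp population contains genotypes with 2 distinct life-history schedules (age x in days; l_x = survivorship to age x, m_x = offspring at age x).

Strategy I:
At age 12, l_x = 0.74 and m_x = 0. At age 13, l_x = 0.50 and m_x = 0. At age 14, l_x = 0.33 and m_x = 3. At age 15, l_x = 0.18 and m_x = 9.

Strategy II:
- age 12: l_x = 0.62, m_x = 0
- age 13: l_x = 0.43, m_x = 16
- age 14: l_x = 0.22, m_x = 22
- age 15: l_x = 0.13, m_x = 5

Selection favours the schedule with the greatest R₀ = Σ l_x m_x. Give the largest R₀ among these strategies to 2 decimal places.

Strategy I: R₀ = 0.74×0 + 0.50×0 + 0.33×3 + 0.18×9 = 2.6100
Strategy II: R₀ = 0.62×0 + 0.43×16 + 0.22×22 + 0.13×5 = 12.3700
Highest R₀: strategy II with 12.3700.

12.37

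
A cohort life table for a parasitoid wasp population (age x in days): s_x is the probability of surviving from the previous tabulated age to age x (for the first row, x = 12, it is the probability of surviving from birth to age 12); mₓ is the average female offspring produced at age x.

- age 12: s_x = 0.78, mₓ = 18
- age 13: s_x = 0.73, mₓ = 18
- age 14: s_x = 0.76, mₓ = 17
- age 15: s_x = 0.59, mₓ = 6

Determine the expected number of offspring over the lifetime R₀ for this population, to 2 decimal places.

33.18

Survivorship from birth: l_x = s_12·s_13·…·s_x.
  l_12 = 0.78000
  l_13 = 0.56940
  l_14 = 0.43274
  l_15 = 0.25532
R₀ = Σ l_x mₓ:
  age 12: 0.78000 × 18 = 14.0400
  age 13: 0.56940 × 18 = 10.2492
  age 14: 0.43274 × 17 = 7.3566
  age 15: 0.25532 × 6 = 1.5319
R₀ = 14.0400 + 10.2492 + 7.3566 + 1.5319 = 33.1777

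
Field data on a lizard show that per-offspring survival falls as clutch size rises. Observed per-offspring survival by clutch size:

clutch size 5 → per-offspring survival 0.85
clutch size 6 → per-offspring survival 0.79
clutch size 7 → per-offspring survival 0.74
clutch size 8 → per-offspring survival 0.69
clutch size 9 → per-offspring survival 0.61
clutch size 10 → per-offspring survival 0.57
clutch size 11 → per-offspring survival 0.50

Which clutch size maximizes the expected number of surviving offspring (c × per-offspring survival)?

Expected surviving offspring = c × s(c):
  c=5: 5 × 0.85 = 4.250
  c=6: 6 × 0.79 = 4.740
  c=7: 7 × 0.74 = 5.180
  c=8: 8 × 0.69 = 5.520
  c=9: 9 × 0.61 = 5.490
  c=10: 10 × 0.57 = 5.700
  c=11: 11 × 0.50 = 5.500
Maximum at c = 10 (5.700 surviving offspring).

10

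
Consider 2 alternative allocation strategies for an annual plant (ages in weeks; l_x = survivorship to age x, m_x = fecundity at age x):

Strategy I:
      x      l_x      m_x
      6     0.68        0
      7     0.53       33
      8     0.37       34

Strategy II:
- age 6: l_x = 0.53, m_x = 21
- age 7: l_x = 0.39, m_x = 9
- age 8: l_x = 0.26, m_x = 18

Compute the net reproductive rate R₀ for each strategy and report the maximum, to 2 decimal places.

30.07

Strategy I: R₀ = 0.68×0 + 0.53×33 + 0.37×34 = 30.0700
Strategy II: R₀ = 0.53×21 + 0.39×9 + 0.26×18 = 19.3200
Highest R₀: strategy I with 30.0700.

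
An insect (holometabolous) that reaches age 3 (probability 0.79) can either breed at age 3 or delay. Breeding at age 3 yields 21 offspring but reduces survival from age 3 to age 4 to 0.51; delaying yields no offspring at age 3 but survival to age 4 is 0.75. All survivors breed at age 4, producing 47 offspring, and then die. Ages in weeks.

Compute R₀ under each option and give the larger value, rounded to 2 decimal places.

35.53

breed at age 3: R₀ = 0.79 × (21 + 0.51 × 47) = 0.79 × 44.9700 = 35.5263
delay to age 4: R₀ = 0.79 × (0.75 × 47) = 0.79 × 35.2500 = 27.8475
Higher: breed at age 3 (35.5263).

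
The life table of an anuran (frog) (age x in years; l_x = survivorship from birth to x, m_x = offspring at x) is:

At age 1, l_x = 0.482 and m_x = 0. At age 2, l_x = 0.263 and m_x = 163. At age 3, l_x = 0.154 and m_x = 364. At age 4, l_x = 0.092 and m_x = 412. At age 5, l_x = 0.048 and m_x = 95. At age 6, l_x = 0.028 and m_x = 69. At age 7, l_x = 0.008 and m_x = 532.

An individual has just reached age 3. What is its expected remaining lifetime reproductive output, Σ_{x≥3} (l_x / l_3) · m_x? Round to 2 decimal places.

l_3 = 0.154. Conditional survival from age 3 to x is l_x / l_3.
  x=3: (0.154/0.154) × 364 = 364.0000
  x=4: (0.092/0.154) × 412 = 246.1299
  x=5: (0.048/0.154) × 95 = 29.6104
  x=6: (0.028/0.154) × 69 = 12.5455
  x=7: (0.008/0.154) × 532 = 27.6364
Sum = 364.0000 + 246.1299 + 29.6104 + 12.5455 + 27.6364 = 679.9221

679.92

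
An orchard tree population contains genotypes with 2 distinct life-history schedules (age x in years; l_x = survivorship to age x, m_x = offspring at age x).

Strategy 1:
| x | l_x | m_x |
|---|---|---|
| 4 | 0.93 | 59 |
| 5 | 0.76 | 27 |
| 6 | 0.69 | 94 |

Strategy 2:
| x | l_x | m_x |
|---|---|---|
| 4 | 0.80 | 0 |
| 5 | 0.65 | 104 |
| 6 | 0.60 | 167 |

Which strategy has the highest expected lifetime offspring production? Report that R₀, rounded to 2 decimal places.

167.80

Strategy 1: R₀ = 0.93×59 + 0.76×27 + 0.69×94 = 140.2500
Strategy 2: R₀ = 0.80×0 + 0.65×104 + 0.60×167 = 167.8000
Highest R₀: strategy 2 with 167.8000.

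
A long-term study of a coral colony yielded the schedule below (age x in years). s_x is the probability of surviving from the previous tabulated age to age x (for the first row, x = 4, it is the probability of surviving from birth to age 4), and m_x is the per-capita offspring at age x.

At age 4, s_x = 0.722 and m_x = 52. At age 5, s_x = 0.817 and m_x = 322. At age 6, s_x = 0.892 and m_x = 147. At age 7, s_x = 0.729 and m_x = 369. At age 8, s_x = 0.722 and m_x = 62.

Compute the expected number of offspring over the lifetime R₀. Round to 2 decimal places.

Survivorship from birth: l_x = s_4·s_5·…·s_x.
  l_4 = 0.72200
  l_5 = 0.58987
  l_6 = 0.52617
  l_7 = 0.38358
  l_8 = 0.27694
R₀ = Σ l_x m_x:
  age 4: 0.72200 × 52 = 37.5440
  age 5: 0.58987 × 322 = 189.9381
  age 6: 0.52617 × 147 = 77.3470
  age 7: 0.38358 × 369 = 141.5410
  age 8: 0.27694 × 62 = 17.1703
R₀ = 37.5440 + 189.9381 + 77.3470 + 141.5410 + 17.1703 = 463.5404

463.54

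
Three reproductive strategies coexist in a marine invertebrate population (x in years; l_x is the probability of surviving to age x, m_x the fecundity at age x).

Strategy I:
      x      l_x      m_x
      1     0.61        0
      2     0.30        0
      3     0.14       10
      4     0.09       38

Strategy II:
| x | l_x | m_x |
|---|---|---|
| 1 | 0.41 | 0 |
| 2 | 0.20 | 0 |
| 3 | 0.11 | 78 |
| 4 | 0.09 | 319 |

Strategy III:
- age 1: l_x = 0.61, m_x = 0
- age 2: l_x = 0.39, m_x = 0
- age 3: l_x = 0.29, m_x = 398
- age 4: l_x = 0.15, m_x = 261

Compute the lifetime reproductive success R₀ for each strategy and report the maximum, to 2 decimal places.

Strategy I: R₀ = 0.61×0 + 0.30×0 + 0.14×10 + 0.09×38 = 4.8200
Strategy II: R₀ = 0.41×0 + 0.20×0 + 0.11×78 + 0.09×319 = 37.2900
Strategy III: R₀ = 0.61×0 + 0.39×0 + 0.29×398 + 0.15×261 = 154.5700
Highest R₀: strategy III with 154.5700.

154.57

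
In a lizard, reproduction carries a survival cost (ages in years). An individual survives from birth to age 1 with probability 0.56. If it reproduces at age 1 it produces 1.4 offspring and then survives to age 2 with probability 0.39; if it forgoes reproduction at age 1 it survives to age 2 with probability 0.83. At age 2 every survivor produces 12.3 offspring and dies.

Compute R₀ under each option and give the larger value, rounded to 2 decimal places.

breed at age 1: R₀ = 0.56 × (1.4 + 0.39 × 12.3) = 0.56 × 6.1970 = 3.4703
delay to age 2: R₀ = 0.56 × (0.83 × 12.3) = 0.56 × 10.2090 = 5.7170
Higher: delay to age 2 (5.7170).

5.72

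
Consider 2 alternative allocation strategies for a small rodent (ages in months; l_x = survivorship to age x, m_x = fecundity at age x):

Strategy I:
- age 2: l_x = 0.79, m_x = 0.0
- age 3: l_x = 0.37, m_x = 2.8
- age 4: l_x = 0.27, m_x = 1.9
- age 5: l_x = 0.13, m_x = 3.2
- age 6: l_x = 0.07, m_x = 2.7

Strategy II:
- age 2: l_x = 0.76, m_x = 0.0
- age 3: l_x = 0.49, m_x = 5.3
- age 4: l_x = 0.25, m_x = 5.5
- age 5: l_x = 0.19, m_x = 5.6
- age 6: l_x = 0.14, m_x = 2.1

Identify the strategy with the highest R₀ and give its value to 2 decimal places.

5.33

Strategy I: R₀ = 0.79×0.0 + 0.37×2.8 + 0.27×1.9 + 0.13×3.2 + 0.07×2.7 = 2.1540
Strategy II: R₀ = 0.76×0.0 + 0.49×5.3 + 0.25×5.5 + 0.19×5.6 + 0.14×2.1 = 5.3300
Highest R₀: strategy II with 5.3300.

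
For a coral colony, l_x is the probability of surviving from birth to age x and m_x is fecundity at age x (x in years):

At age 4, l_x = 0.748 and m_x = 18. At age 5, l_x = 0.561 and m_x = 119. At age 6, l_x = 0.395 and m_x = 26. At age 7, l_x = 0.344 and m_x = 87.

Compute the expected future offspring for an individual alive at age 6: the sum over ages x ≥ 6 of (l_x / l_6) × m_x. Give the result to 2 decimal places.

101.77

l_6 = 0.395. Conditional survival from age 6 to x is l_x / l_6.
  x=6: (0.395/0.395) × 26 = 26.0000
  x=7: (0.344/0.395) × 87 = 75.7671
Sum = 26.0000 + 75.7671 = 101.7671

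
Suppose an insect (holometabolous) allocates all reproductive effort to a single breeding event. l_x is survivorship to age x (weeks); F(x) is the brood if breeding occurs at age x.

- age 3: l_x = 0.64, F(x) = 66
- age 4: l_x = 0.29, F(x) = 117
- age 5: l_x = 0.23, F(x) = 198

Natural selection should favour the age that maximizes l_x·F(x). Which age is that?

5

Expected offspring if breeding at age x = l_x × F(x):
  age 3: 0.64 × 66 = 42.240
  age 4: 0.29 × 117 = 33.930
  age 5: 0.23 × 198 = 45.540
Maximum at age 5 (45.540).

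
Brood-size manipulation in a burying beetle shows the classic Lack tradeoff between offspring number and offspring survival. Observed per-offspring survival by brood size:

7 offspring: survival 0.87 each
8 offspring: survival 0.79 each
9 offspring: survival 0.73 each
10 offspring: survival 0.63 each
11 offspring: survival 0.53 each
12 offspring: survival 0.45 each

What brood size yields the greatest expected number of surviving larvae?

Expected surviving larvae = c × s(c):
  c=7: 7 × 0.87 = 6.090
  c=8: 8 × 0.79 = 6.320
  c=9: 9 × 0.73 = 6.570
  c=10: 10 × 0.63 = 6.300
  c=11: 11 × 0.53 = 5.830
  c=12: 12 × 0.45 = 5.400
Maximum at c = 9 (6.570 surviving larvae).

9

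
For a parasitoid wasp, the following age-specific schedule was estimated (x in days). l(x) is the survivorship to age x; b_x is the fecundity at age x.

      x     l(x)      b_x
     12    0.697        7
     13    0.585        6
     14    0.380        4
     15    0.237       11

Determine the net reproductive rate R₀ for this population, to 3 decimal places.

R₀ = Σ l(x) b_x:
  age 12: 0.697 × 7 = 4.8790
  age 13: 0.585 × 6 = 3.5100
  age 14: 0.380 × 4 = 1.5200
  age 15: 0.237 × 11 = 2.6070
R₀ = 4.8790 + 3.5100 + 1.5200 + 2.6070 = 12.5160

12.516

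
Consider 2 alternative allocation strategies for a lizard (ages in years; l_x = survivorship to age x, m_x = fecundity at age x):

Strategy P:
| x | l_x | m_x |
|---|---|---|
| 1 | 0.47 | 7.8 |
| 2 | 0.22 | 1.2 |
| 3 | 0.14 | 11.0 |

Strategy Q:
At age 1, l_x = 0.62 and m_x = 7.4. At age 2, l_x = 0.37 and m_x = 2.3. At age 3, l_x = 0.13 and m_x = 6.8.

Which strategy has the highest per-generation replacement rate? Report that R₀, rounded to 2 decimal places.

Strategy P: R₀ = 0.47×7.8 + 0.22×1.2 + 0.14×11.0 = 5.4700
Strategy Q: R₀ = 0.62×7.4 + 0.37×2.3 + 0.13×6.8 = 6.3230
Highest R₀: strategy Q with 6.3230.

6.32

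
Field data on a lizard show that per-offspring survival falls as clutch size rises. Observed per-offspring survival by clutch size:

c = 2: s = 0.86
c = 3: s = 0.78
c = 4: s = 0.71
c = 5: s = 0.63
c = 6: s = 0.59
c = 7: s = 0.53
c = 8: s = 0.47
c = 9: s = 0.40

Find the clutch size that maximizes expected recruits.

8

Expected recruits = c × s(c):
  c=2: 2 × 0.86 = 1.720
  c=3: 3 × 0.78 = 2.340
  c=4: 4 × 0.71 = 2.840
  c=5: 5 × 0.63 = 3.150
  c=6: 6 × 0.59 = 3.540
  c=7: 7 × 0.53 = 3.710
  c=8: 8 × 0.47 = 3.760
  c=9: 9 × 0.40 = 3.600
Maximum at c = 8 (3.760 recruits).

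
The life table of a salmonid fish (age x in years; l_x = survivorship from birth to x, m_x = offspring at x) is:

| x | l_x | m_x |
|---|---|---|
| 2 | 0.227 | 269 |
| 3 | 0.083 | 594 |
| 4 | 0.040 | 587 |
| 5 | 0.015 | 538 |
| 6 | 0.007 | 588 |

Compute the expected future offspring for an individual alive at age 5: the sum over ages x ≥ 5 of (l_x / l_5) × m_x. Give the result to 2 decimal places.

812.40

l_5 = 0.015. Conditional survival from age 5 to x is l_x / l_5.
  x=5: (0.015/0.015) × 538 = 538.0000
  x=6: (0.007/0.015) × 588 = 274.4000
Sum = 538.0000 + 274.4000 = 812.4000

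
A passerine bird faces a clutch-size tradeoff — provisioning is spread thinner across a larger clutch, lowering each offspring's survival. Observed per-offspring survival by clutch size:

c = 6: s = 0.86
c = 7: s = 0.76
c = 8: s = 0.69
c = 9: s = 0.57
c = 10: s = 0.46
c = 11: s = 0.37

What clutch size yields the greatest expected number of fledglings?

Expected fledglings = c × s(c):
  c=6: 6 × 0.86 = 5.160
  c=7: 7 × 0.76 = 5.320
  c=8: 8 × 0.69 = 5.520
  c=9: 9 × 0.57 = 5.130
  c=10: 10 × 0.46 = 4.600
  c=11: 11 × 0.37 = 4.070
Maximum at c = 8 (5.520 fledglings).

8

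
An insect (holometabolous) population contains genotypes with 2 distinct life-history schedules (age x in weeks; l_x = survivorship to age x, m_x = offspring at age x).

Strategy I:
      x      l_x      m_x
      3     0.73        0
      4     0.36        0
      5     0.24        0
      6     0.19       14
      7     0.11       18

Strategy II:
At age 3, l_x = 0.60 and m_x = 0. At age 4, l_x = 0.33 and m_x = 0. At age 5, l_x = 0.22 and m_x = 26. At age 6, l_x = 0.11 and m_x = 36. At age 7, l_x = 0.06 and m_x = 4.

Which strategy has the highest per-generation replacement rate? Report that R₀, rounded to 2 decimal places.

Strategy I: R₀ = 0.73×0 + 0.36×0 + 0.24×0 + 0.19×14 + 0.11×18 = 4.6400
Strategy II: R₀ = 0.60×0 + 0.33×0 + 0.22×26 + 0.11×36 + 0.06×4 = 9.9200
Highest R₀: strategy II with 9.9200.

9.92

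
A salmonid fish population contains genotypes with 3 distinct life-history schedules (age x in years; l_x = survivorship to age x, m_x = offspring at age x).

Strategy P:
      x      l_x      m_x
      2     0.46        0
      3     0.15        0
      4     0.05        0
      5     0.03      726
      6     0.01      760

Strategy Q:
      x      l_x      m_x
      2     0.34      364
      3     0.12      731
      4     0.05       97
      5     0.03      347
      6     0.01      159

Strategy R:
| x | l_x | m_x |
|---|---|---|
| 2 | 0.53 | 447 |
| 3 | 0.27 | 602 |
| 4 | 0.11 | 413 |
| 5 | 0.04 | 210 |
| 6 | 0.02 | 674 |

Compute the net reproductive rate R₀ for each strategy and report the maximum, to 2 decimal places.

466.76

Strategy P: R₀ = 0.46×0 + 0.15×0 + 0.05×0 + 0.03×726 + 0.01×760 = 29.3800
Strategy Q: R₀ = 0.34×364 + 0.12×731 + 0.05×97 + 0.03×347 + 0.01×159 = 228.3300
Strategy R: R₀ = 0.53×447 + 0.27×602 + 0.11×413 + 0.04×210 + 0.02×674 = 466.7600
Highest R₀: strategy R with 466.7600.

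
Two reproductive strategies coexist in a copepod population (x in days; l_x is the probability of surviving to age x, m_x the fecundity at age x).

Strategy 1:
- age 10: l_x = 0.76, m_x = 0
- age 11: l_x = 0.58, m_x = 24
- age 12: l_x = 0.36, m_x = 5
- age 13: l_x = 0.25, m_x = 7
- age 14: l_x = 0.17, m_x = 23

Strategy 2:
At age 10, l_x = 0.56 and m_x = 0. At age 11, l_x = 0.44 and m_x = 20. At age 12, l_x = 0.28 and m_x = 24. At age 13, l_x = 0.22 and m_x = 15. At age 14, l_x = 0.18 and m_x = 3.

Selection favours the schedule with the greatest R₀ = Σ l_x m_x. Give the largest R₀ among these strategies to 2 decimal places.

21.38

Strategy 1: R₀ = 0.76×0 + 0.58×24 + 0.36×5 + 0.25×7 + 0.17×23 = 21.3800
Strategy 2: R₀ = 0.56×0 + 0.44×20 + 0.28×24 + 0.22×15 + 0.18×3 = 19.3600
Highest R₀: strategy 1 with 21.3800.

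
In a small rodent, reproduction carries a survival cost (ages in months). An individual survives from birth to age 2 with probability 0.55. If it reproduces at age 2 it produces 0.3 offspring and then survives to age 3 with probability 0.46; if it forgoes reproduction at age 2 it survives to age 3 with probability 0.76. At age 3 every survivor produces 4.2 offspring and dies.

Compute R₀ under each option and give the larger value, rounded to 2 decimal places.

1.76

breed at age 2: R₀ = 0.55 × (0.3 + 0.46 × 4.2) = 0.55 × 2.2320 = 1.2276
delay to age 3: R₀ = 0.55 × (0.76 × 4.2) = 0.55 × 3.1920 = 1.7556
Higher: delay to age 3 (1.7556).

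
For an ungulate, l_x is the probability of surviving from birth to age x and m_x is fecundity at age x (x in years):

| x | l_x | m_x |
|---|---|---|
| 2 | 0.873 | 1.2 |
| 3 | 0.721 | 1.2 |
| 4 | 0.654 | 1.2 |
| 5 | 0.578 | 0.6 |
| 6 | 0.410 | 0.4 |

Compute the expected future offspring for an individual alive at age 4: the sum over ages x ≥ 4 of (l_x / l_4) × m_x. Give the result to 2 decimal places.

l_4 = 0.654. Conditional survival from age 4 to x is l_x / l_4.
  x=4: (0.654/0.654) × 1.2 = 1.2000
  x=5: (0.578/0.654) × 0.6 = 0.5303
  x=6: (0.410/0.654) × 0.4 = 0.2508
Sum = 1.2000 + 0.5303 + 0.2508 = 1.9810

1.98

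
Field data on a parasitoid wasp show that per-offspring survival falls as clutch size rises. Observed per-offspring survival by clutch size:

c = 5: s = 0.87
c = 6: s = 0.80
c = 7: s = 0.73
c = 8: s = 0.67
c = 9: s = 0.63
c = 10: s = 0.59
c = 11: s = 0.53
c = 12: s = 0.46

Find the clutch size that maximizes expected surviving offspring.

Expected surviving offspring = c × s(c):
  c=5: 5 × 0.87 = 4.350
  c=6: 6 × 0.80 = 4.800
  c=7: 7 × 0.73 = 5.110
  c=8: 8 × 0.67 = 5.360
  c=9: 9 × 0.63 = 5.670
  c=10: 10 × 0.59 = 5.900
  c=11: 11 × 0.53 = 5.830
  c=12: 12 × 0.46 = 5.520
Maximum at c = 10 (5.900 surviving offspring).

10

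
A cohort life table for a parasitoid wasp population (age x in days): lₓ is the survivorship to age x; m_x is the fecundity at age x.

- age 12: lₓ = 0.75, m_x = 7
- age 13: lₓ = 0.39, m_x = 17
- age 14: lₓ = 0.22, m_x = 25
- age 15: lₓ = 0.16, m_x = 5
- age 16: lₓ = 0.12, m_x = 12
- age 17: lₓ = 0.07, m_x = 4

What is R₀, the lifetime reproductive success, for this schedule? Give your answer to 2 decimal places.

19.90

R₀ = Σ lₓ m_x:
  age 12: 0.75 × 7 = 5.2500
  age 13: 0.39 × 17 = 6.6300
  age 14: 0.22 × 25 = 5.5000
  age 15: 0.16 × 5 = 0.8000
  age 16: 0.12 × 12 = 1.4400
  age 17: 0.07 × 4 = 0.2800
R₀ = 5.2500 + 6.6300 + 5.5000 + 0.8000 + 1.4400 + 0.2800 = 19.9000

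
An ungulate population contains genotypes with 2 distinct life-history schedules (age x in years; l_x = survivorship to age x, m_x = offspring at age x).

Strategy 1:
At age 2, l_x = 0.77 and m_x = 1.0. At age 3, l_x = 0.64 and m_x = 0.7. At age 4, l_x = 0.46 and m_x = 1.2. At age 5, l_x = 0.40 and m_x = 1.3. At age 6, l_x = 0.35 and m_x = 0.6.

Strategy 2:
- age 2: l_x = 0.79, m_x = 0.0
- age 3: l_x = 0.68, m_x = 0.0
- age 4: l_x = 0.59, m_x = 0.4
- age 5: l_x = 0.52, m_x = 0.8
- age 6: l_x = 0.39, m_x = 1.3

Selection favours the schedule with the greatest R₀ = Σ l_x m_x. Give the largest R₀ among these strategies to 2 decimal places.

Strategy 1: R₀ = 0.77×1.0 + 0.64×0.7 + 0.46×1.2 + 0.40×1.3 + 0.35×0.6 = 2.5000
Strategy 2: R₀ = 0.79×0.0 + 0.68×0.0 + 0.59×0.4 + 0.52×0.8 + 0.39×1.3 = 1.1590
Highest R₀: strategy 1 with 2.5000.

2.50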